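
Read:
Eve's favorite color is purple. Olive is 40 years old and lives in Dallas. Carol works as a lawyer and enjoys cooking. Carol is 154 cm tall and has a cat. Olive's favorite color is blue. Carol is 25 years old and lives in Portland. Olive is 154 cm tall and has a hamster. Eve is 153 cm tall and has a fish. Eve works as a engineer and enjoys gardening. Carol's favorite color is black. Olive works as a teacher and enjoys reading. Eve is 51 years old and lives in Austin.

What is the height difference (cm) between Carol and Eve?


|154 - 153| = 1

1


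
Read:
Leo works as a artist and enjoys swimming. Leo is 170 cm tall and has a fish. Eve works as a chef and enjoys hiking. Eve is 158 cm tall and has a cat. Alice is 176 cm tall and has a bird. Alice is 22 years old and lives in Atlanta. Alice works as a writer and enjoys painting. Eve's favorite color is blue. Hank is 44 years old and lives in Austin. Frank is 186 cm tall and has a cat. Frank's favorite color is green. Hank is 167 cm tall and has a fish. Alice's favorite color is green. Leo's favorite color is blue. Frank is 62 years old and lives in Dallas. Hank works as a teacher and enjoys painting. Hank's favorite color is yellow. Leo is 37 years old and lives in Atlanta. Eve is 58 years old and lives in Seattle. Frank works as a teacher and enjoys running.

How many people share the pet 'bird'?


Count: 1

1


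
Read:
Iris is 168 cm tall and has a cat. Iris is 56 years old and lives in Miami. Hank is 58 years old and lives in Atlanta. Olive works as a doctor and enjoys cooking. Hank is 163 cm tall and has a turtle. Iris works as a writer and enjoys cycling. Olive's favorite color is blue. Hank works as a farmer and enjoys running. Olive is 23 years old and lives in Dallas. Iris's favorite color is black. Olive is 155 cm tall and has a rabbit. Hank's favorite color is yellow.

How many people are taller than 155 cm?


Taller than 155: 2

2


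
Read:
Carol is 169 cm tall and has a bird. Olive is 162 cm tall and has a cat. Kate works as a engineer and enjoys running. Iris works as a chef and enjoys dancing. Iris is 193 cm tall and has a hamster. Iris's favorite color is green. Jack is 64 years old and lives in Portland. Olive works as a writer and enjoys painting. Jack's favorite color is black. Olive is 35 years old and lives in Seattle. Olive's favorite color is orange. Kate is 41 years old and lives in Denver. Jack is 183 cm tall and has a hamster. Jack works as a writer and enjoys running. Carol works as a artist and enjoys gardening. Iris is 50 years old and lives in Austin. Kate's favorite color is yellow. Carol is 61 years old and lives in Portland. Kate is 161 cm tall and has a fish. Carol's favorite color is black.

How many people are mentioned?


People: Olive, Kate, Iris, Carol, Jack. Count = 5

5


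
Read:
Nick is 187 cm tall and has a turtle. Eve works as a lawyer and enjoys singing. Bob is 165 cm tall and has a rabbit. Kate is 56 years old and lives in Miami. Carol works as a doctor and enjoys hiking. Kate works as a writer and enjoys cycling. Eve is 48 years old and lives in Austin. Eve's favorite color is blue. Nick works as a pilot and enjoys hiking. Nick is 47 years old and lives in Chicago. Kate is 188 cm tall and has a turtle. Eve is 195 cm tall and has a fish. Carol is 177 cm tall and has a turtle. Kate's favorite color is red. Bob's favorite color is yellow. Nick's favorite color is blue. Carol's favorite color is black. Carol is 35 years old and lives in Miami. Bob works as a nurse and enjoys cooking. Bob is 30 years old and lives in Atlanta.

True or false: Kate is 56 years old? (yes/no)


Kate is actually 56. yes

yes


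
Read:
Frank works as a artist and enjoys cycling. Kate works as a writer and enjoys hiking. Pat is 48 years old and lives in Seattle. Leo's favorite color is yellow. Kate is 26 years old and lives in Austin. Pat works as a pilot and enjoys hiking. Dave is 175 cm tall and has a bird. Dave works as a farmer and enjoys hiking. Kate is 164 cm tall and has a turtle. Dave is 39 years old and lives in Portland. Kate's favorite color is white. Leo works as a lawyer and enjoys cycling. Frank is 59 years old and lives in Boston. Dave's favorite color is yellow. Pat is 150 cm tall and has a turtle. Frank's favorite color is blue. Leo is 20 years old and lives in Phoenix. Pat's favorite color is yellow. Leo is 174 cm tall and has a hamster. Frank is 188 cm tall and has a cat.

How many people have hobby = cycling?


Count: 2

2


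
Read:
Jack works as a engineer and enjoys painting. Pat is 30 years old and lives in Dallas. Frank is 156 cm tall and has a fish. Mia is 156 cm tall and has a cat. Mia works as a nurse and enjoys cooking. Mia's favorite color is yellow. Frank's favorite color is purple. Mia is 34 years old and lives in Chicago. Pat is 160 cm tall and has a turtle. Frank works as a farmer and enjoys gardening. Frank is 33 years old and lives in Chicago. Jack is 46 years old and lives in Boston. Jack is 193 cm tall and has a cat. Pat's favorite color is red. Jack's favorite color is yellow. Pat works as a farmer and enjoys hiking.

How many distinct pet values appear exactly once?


Unique pet values: 2

2


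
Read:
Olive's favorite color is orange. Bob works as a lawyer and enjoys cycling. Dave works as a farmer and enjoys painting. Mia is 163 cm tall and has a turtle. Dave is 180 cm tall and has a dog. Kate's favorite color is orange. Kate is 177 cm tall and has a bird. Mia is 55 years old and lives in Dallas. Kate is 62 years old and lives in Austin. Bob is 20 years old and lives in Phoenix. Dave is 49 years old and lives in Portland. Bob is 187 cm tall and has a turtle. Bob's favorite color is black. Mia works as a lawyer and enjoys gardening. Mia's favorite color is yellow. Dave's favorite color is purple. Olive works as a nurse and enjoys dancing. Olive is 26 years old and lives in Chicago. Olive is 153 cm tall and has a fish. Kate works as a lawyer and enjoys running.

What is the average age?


Sum=212, n=5, avg=42.4

42.4


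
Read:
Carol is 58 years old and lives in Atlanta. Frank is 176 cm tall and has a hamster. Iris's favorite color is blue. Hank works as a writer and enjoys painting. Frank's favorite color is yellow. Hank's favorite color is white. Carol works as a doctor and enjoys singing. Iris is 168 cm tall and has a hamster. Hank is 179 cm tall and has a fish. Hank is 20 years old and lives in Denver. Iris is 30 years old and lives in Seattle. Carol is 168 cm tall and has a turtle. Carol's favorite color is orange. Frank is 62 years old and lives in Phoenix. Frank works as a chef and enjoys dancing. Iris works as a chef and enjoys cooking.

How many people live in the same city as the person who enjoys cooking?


Person with hobby cooking is Iris, city Seattle. Count = 1

1


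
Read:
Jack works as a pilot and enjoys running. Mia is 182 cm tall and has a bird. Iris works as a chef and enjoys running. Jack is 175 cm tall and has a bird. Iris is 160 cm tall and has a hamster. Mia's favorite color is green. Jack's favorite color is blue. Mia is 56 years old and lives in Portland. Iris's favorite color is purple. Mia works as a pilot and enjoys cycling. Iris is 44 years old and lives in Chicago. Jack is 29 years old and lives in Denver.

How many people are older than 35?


Filter: 2

2


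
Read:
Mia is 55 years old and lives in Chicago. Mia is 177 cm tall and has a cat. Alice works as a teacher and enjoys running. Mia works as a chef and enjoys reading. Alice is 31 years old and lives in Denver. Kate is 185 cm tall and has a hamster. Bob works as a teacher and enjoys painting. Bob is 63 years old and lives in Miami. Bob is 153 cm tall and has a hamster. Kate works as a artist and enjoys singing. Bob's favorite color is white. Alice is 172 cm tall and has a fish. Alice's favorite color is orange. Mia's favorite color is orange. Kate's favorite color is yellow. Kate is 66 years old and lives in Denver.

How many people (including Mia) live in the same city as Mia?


Mia lives in Chicago. Count = 1

1


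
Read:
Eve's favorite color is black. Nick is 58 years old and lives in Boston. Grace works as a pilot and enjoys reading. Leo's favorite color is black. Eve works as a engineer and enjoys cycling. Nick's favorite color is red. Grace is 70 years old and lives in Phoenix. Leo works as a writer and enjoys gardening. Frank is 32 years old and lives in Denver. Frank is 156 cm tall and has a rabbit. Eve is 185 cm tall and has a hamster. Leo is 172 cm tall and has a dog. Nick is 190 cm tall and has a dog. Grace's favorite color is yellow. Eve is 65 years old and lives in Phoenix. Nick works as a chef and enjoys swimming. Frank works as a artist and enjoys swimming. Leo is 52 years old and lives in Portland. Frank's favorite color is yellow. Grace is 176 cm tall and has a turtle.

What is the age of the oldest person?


Oldest: Grace at 70

70


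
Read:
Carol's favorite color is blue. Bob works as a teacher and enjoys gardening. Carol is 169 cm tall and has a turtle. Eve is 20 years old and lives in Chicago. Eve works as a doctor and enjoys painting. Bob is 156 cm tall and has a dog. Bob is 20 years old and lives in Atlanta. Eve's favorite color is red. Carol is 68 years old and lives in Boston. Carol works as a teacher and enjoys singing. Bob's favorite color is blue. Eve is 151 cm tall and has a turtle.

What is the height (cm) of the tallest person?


Tallest: Carol at 169 cm

169


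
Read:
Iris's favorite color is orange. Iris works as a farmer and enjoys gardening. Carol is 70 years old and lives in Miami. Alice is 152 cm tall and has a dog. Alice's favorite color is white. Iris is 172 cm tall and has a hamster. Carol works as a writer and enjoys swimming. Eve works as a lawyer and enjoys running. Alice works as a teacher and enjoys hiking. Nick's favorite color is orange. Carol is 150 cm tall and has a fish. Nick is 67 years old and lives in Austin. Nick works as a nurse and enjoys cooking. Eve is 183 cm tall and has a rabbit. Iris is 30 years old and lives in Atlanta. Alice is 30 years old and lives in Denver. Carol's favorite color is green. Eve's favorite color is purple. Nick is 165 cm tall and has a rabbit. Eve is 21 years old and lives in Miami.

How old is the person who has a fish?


Person with fish is Carol, age 70

70


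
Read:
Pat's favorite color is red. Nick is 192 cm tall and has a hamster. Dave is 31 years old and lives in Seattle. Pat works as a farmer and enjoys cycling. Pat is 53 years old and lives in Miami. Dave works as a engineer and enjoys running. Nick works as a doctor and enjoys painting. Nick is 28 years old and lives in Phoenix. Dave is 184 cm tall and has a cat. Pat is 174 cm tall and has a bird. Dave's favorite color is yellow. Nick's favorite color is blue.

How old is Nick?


Nick is 28 years old

28


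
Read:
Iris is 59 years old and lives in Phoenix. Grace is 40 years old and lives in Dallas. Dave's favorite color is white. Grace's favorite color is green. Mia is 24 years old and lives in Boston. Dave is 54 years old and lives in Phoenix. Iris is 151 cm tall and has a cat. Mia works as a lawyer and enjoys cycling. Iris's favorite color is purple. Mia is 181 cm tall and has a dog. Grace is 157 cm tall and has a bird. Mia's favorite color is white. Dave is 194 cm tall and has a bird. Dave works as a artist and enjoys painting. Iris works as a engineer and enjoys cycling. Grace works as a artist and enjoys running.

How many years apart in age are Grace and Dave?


40 vs 54, diff = 14

14


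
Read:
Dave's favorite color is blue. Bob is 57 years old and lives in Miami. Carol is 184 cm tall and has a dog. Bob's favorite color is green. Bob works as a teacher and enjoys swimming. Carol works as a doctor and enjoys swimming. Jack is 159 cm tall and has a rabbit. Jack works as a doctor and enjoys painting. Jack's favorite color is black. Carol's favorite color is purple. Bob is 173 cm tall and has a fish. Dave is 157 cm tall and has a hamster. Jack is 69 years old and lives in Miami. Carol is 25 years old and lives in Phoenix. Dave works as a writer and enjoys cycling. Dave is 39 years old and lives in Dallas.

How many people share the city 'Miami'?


Count: 2

2


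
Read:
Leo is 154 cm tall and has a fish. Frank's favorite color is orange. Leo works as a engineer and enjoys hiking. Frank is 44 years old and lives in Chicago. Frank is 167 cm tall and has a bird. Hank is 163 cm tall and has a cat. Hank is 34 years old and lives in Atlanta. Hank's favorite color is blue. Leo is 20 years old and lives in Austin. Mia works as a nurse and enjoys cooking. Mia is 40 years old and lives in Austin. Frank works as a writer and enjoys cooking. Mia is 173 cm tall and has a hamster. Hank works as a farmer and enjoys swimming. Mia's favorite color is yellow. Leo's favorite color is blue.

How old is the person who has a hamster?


Person with hamster is Mia, age 40

40


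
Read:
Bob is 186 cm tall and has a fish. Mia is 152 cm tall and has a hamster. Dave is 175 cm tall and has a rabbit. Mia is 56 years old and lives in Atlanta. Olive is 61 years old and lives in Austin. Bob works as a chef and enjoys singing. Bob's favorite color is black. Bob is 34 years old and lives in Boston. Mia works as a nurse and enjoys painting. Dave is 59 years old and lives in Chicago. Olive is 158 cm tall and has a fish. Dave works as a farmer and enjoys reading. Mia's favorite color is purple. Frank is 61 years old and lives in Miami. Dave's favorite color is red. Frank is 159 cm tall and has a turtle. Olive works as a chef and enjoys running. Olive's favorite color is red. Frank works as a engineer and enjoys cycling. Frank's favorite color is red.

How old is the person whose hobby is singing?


Person with hobby=singing is Bob, age 34

34


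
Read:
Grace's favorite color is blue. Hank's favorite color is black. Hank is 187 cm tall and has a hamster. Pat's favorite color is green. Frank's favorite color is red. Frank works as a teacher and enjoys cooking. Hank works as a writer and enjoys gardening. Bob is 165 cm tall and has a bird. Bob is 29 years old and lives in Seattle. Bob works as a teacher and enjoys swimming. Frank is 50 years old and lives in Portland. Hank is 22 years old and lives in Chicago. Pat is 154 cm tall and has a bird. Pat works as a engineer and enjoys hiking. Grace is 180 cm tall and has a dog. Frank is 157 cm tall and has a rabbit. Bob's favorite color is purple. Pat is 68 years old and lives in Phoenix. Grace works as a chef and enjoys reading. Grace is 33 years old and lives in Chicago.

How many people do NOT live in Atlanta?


Not in Atlanta: 5

5


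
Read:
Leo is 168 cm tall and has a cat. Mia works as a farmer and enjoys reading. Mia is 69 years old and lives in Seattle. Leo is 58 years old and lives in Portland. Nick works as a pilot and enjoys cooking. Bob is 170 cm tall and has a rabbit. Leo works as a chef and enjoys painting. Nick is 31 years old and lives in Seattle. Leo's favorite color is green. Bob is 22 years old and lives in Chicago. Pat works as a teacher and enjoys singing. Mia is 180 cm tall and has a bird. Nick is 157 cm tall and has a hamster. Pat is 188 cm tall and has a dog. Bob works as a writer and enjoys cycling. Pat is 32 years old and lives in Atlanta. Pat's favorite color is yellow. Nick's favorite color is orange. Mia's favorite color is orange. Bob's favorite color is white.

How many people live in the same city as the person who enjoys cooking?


Person with hobby cooking is Nick, city Seattle. Count = 2

2


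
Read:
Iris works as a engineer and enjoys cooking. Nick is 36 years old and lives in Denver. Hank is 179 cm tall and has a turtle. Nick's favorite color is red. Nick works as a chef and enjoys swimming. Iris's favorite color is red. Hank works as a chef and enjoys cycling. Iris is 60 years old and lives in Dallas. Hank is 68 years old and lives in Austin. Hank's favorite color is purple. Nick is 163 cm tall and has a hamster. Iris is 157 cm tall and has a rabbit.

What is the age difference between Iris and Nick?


|60 - 36| = 24

24


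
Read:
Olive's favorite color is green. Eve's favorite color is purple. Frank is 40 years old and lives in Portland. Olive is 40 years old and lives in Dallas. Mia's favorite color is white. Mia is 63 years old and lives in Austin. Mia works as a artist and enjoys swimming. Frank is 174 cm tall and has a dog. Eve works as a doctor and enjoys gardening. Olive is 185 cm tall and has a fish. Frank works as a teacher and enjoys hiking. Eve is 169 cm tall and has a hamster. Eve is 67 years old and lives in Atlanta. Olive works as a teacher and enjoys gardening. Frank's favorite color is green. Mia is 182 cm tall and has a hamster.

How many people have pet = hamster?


Count: 2

2


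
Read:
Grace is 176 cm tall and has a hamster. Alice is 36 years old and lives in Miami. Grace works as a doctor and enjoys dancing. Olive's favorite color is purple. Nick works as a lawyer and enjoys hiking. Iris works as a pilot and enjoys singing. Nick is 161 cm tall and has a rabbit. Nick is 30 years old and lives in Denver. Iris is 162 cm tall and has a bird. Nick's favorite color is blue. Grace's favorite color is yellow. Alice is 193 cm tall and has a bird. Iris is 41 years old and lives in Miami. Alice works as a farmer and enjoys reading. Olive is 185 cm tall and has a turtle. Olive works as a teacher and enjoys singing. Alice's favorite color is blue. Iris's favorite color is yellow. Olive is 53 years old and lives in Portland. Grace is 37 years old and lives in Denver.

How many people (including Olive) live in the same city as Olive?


Olive lives in Portland. Count = 1

1


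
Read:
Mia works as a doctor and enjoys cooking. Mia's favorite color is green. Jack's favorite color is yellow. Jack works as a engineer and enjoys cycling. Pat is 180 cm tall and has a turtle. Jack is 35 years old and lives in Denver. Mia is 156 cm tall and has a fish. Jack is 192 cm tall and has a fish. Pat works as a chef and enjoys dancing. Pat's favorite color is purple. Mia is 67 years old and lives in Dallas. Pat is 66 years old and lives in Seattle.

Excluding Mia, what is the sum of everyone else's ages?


Sum (excluding Mia): 101

101


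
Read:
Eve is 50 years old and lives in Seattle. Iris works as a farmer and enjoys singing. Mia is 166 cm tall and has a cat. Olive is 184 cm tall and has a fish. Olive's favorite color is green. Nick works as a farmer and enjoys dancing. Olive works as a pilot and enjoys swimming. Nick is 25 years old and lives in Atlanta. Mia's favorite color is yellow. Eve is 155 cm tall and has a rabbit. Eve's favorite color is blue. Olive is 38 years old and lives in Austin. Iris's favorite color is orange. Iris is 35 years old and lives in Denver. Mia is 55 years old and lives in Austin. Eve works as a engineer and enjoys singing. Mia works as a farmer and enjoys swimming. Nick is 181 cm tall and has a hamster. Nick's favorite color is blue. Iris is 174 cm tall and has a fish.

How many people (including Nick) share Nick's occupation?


Nick is a farmer. Count = 3

3


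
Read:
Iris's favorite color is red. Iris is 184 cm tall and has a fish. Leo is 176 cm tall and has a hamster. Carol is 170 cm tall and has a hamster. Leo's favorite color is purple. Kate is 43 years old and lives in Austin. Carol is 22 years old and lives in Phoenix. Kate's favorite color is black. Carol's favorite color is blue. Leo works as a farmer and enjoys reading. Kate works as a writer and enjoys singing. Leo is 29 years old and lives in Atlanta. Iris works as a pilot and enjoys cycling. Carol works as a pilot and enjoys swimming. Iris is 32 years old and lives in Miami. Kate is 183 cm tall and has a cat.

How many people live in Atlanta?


Count in Atlanta: 1

1


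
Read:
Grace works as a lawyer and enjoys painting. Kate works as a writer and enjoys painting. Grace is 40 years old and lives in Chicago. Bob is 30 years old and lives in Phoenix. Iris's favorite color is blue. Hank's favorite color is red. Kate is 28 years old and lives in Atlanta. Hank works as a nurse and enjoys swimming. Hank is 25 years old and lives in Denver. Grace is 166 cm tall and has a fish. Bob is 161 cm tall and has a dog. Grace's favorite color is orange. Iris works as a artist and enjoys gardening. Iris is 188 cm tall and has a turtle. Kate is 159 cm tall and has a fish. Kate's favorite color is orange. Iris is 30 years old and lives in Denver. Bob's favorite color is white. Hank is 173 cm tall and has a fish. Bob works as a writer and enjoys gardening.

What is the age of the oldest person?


Oldest: Grace at 40

40


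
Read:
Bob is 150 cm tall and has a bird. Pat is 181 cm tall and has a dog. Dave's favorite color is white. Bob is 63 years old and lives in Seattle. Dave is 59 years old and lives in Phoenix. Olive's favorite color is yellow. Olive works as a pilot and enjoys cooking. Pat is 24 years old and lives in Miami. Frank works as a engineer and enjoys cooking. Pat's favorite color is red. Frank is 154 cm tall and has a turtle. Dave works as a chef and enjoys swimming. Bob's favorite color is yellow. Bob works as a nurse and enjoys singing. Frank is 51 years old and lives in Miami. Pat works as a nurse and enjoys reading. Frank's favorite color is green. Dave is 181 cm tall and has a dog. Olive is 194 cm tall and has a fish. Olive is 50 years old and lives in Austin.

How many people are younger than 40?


Filter: 1

1


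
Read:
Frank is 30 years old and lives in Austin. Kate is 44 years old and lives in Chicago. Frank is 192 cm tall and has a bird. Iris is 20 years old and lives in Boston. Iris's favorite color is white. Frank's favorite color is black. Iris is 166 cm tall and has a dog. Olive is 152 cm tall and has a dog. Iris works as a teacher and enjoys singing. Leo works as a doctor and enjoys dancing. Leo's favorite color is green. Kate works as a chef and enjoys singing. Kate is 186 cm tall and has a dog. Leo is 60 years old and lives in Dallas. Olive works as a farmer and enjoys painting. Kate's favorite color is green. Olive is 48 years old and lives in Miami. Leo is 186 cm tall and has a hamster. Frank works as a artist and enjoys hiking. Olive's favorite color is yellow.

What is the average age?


Sum=202, n=5, avg=40.4

40.4


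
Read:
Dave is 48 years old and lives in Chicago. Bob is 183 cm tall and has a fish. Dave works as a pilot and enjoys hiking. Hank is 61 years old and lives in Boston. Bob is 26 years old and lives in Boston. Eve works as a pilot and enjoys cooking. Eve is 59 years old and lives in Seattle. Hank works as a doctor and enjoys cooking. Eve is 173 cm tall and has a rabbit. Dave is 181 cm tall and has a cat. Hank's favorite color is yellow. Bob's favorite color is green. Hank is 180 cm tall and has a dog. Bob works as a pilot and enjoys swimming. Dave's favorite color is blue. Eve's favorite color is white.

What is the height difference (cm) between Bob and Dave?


|183 - 181| = 2

2


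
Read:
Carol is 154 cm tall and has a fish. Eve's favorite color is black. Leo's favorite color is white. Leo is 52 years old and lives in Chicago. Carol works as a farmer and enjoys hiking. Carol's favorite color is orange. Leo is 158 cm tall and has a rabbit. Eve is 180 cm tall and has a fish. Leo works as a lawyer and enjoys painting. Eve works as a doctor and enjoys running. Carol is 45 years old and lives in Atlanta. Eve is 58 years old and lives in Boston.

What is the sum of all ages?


58+45+52 = 155

155


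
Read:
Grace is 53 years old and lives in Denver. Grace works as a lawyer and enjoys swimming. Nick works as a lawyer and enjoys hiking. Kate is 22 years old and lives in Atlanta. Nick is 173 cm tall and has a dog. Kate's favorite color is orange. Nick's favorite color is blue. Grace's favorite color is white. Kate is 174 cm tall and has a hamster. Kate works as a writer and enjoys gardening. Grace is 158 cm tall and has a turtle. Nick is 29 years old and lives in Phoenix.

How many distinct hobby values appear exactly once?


Unique hobby values: 3

3


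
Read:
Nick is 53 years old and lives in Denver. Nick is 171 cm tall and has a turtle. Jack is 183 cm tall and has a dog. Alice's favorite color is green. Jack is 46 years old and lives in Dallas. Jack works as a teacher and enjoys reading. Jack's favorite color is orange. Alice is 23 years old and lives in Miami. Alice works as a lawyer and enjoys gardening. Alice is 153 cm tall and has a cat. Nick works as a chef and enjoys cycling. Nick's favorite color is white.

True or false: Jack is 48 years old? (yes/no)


Jack is actually 46. no

no


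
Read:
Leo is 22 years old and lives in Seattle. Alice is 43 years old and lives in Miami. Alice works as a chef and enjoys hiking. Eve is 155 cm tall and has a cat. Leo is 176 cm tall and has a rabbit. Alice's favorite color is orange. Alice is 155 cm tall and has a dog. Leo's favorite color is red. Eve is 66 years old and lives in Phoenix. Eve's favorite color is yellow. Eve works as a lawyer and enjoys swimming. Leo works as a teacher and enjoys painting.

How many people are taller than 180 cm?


Taller than 180: 0

0


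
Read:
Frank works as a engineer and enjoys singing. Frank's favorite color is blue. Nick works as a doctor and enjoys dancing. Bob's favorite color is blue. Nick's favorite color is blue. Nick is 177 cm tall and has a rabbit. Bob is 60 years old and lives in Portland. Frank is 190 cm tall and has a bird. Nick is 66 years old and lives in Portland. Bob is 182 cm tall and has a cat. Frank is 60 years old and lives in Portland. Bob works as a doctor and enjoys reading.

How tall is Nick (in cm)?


Nick is 177 cm tall

177


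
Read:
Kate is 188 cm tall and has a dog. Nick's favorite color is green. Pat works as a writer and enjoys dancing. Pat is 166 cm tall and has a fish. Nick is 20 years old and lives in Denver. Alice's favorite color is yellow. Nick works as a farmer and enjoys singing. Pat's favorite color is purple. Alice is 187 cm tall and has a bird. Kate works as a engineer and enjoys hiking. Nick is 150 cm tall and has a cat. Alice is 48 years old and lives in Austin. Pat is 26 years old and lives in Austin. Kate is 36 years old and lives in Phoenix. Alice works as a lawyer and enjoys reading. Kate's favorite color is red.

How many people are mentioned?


People: Alice, Pat, Nick, Kate. Count = 4

4


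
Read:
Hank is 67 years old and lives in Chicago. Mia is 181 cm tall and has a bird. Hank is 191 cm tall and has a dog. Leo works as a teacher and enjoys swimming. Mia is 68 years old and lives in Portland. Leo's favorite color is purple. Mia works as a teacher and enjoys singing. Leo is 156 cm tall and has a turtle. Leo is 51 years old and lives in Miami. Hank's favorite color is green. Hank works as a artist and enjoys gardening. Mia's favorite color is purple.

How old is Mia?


Mia is 68 years old

68


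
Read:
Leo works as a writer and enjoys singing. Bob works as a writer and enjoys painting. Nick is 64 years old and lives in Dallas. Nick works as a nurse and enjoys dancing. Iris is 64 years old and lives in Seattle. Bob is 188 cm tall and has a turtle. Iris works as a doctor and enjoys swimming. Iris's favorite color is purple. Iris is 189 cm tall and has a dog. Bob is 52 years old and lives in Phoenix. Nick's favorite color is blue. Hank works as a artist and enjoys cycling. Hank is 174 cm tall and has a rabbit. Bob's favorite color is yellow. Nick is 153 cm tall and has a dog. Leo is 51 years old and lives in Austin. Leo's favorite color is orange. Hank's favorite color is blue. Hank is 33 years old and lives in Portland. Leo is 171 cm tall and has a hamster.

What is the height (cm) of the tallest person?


Tallest: Iris at 189 cm

189


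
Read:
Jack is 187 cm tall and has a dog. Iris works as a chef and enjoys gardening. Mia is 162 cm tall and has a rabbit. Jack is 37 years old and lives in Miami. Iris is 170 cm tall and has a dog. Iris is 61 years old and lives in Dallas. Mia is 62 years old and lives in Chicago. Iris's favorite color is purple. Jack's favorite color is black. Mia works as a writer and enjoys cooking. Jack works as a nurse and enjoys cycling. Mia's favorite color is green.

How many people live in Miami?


Count in Miami: 1

1


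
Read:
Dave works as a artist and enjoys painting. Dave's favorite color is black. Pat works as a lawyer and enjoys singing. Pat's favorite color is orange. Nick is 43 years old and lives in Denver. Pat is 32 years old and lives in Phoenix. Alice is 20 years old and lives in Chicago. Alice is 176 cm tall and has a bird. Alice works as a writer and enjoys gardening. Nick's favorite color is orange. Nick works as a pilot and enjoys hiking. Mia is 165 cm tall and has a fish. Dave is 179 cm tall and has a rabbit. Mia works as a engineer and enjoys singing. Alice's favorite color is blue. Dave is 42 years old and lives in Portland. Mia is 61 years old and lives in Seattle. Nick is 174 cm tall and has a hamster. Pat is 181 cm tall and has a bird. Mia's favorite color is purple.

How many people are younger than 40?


Filter: 2

2


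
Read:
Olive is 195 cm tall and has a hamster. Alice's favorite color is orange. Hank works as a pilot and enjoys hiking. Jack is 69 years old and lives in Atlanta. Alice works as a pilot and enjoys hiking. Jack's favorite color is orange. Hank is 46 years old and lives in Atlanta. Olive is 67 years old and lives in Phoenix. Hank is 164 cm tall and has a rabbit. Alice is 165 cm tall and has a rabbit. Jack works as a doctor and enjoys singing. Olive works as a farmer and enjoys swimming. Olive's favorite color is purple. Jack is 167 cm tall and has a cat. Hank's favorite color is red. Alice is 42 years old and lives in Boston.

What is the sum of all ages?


46+42+67+69 = 224

224


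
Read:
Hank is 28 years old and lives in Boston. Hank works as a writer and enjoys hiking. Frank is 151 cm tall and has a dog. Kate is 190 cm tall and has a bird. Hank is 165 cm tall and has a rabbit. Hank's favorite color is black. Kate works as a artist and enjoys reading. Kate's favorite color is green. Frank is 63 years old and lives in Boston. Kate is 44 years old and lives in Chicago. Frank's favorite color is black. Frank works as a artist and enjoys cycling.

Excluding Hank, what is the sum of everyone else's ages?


Sum (excluding Hank): 107

107


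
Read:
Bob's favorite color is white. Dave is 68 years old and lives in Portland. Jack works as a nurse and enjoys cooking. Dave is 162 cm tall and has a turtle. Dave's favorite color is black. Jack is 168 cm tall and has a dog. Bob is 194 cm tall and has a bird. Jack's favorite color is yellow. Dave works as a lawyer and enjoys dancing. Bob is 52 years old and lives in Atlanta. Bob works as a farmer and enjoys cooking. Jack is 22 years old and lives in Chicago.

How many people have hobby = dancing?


Count: 1

1


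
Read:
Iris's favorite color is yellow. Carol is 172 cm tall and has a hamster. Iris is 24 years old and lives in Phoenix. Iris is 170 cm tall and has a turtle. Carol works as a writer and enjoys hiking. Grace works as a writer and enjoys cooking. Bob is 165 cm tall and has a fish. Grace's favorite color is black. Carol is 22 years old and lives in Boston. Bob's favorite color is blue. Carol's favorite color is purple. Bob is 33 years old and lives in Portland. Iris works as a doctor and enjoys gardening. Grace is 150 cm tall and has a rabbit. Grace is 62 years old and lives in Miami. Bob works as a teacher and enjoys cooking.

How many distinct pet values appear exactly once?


Unique pet values: 4

4


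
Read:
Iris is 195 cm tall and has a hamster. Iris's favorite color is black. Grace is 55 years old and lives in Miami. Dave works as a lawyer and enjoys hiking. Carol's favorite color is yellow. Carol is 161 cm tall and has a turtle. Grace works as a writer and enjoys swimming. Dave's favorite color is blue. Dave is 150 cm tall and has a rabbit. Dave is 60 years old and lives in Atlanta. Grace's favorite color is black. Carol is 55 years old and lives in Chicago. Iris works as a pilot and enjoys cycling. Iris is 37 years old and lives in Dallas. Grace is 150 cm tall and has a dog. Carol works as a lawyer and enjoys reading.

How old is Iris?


Iris is 37 years old

37


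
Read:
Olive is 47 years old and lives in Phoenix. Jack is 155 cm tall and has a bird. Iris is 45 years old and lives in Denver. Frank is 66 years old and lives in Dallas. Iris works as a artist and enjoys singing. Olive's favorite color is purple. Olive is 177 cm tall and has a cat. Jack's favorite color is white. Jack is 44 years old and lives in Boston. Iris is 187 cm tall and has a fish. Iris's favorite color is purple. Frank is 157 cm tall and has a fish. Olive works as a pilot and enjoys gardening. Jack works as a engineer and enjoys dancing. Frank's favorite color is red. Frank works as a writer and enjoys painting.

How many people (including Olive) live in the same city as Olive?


Olive lives in Phoenix. Count = 1

1


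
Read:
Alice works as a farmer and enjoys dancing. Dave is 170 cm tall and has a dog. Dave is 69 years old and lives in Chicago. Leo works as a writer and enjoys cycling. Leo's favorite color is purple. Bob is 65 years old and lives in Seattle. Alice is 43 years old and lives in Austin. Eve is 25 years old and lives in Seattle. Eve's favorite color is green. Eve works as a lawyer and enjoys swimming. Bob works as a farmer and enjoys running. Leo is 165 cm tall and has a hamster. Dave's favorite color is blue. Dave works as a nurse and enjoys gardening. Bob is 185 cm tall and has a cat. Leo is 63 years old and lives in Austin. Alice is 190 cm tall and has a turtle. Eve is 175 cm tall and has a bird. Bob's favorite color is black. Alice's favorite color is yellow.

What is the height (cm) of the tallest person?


Tallest: Alice at 190 cm

190


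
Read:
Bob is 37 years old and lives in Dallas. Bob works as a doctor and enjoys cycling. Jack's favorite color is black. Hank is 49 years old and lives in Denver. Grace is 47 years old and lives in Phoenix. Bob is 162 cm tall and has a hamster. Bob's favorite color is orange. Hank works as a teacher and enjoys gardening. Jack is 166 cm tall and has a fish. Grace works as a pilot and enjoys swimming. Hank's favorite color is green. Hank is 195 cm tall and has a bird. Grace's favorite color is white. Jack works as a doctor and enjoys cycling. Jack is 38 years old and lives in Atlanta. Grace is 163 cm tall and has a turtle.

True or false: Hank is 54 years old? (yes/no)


Hank is actually 49. no

no


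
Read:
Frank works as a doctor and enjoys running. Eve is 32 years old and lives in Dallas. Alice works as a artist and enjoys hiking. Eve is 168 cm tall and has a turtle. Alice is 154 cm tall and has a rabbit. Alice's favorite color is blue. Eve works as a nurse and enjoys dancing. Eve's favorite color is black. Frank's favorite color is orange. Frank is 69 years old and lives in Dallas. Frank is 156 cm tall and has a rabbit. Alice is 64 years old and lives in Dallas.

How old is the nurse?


The nurse is Eve, age 32

32


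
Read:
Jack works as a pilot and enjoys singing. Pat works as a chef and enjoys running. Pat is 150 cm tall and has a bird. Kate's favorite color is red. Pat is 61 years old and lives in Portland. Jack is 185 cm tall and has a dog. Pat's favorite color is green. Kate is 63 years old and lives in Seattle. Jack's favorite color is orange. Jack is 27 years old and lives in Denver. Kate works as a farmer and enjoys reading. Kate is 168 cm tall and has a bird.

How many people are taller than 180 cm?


Taller than 180: 1

1


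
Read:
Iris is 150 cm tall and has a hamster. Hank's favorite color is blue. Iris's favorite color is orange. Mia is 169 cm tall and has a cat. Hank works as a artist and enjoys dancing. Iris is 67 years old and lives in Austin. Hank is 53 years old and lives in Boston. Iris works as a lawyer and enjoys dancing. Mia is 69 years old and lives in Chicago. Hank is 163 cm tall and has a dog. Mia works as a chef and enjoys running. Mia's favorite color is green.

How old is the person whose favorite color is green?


Person with favorite color=green is Mia, age 69

69


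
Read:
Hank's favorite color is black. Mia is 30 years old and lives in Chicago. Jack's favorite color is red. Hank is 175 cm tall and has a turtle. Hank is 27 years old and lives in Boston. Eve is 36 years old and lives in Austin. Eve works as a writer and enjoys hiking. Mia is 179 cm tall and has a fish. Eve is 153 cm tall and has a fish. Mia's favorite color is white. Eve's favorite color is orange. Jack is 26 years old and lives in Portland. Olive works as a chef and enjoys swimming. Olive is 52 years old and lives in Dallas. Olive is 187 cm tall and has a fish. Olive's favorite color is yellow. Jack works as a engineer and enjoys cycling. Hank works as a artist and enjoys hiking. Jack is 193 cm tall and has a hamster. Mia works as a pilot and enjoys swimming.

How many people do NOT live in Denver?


Not in Denver: 5

5


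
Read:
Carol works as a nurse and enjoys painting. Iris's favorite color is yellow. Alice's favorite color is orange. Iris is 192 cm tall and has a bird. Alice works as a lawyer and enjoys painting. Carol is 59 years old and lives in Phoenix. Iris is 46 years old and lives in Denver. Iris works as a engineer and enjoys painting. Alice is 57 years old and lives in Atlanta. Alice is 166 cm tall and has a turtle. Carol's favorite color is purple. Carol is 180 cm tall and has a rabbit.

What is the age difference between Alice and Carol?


|57 - 59| = 2

2


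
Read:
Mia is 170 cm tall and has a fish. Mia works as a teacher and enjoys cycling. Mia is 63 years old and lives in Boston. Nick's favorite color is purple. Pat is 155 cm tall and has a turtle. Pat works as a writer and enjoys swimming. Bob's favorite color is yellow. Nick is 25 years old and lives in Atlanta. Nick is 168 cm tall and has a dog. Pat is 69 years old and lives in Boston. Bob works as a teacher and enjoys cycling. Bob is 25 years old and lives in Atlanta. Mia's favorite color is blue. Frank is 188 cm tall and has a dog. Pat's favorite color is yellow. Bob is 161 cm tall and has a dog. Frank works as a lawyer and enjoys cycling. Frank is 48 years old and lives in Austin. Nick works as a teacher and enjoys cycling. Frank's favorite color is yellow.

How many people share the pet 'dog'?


Count: 3

3


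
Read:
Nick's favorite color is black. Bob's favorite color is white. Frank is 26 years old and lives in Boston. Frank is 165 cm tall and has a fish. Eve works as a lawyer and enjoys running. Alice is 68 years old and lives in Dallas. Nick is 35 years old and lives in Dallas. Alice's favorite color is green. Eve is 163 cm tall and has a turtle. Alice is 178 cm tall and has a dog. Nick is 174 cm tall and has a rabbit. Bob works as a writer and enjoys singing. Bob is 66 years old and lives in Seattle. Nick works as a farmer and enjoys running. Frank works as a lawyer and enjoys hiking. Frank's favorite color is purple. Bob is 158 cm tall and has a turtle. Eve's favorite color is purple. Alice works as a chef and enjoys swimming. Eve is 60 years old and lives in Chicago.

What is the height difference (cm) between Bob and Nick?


|158 - 174| = 16

16


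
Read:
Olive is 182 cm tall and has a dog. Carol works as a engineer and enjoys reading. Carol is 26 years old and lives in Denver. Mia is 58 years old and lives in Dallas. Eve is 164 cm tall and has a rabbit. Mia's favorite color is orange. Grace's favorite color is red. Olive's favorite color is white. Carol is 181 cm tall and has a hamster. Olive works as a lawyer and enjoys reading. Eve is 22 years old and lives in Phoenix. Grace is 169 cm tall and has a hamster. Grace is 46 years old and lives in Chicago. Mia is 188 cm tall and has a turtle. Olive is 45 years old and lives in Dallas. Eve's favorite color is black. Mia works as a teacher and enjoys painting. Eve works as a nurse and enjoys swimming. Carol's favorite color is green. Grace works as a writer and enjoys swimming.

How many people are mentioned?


People: Eve, Mia, Olive, Carol, Grace. Count = 5

5
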